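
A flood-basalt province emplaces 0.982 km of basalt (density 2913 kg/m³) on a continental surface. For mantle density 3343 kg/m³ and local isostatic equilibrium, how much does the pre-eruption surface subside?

0.856 km

Subaerial loading: s = t ρ_load / ρ_m.
s = 0.982 km × 2913/3343 = 0.856 km.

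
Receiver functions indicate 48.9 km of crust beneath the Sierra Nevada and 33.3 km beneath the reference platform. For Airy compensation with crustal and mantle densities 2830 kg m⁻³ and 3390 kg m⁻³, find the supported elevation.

2.58 km

Excess crust Δ = 48.9 km − 33.3 km = 15.6 km, split between elevation h and root r with h + r = Δ.
Airy balance ρ_c h = (ρ_m − ρ_c) r gives r = h ρ_c/(ρ_m − ρ_c), so h (1 + ρ_c/(ρ_m − ρ_c)) = Δ, i.e. h = Δ (ρ_m − ρ_c)/ρ_m.
h = 15.6 km × 560/3390 = 2.58 km.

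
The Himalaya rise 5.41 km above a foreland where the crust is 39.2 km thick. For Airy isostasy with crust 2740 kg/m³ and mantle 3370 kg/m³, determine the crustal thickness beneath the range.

Root depth r = h ρ_c / (ρ_m − ρ_c) = 5.41 km × 2740 / 630 = 23.53 km.
Total thickness = T + h + r = 39.2 km + 5.41 km + 23.53 km = 68.1 km.

68.1 km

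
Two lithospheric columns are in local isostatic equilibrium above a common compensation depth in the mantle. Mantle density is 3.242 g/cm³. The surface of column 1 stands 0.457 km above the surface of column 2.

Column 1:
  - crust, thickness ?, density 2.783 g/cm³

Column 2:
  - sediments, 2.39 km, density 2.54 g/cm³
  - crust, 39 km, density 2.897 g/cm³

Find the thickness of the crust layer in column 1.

Take the compensation level at the base of the deeper column (depth z_c below the surface of column 1) and equate Σ ρ_i t_i down to z_c; mantle fills any gap and the z_c terms cancel.
Column 1: x×2.783 + (z_c − 0 − x)×3.242
Column 2: 0.457×0 + 2.39×2.54 + 39×2.897 + (z_c − 0.457 − 41.39)×3.242
The z_c×3.242 term appears on both sides and cancels. Collect the known terms of each column as K = Σ(ρt)_known − 3.242 × (depth of known layers): K_1 = 0 − 3.242×0 = 0; K_2 = 119.0536 − 3.242×(0.457 + 41.39) = −16.614374.
Balance: K_1 − x×(3.242 − 2.783) = K_2, so x = (K_1 − K_2)/(3.242 − 2.783) = 16.6144/0.459 = 36.2 km.

36.2 km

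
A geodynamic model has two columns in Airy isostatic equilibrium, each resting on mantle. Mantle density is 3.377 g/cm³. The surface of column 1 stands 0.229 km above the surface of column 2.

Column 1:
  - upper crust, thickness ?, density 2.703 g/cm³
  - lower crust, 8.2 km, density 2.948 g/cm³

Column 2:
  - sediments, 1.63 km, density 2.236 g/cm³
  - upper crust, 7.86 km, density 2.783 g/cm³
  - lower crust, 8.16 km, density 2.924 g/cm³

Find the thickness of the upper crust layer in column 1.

11.1 km

Take the compensation level at the base of the deeper column (depth z_c below the surface of column 1) and equate Σ ρ_i t_i down to z_c; mantle fills any gap and the z_c terms cancel.
Column 1: x×2.703 + 8.2×2.948 + (z_c − 8.2 − x)×3.377
Column 2: 0.229×0 + 1.63×2.236 + 7.86×2.783 + 8.16×2.924 + (z_c − 0.229 − 17.65)×3.377
The z_c×3.377 term appears on both sides and cancels. Collect the known terms of each column as K = Σ(ρt)_known − 3.377 × (depth of known layers): K_1 = 24.1736 − 3.377×8.2 = −3.5178; K_2 = 49.3789 − 3.377×(0.229 + 17.65) = −10.998483.
Balance: K_1 − x×(3.377 − 2.703) = K_2, so x = (K_1 − K_2)/(3.377 − 2.703) = 7.48068/0.674 = 11.1 km.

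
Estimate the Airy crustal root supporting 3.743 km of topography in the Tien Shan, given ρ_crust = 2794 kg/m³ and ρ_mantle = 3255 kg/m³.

Isostatic balance requires: the weight of the topography is balanced by the buoyancy of the root, ρ_c h = (ρ_m − ρ_c) r.
r = h · ρ_c / (ρ_m − ρ_c) = 3.743 km × 2794 / (3255 − 2794) = 22.7 km.

22.7 km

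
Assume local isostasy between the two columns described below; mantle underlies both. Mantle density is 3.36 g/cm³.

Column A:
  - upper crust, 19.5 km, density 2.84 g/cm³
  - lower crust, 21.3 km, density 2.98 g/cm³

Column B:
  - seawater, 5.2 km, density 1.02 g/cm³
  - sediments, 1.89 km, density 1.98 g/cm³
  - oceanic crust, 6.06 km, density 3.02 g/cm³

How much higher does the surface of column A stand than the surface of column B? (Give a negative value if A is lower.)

0.416 km

For any compensation level in the mantle, the mantle terms cancel and isostasy reduces to e = (Σt_A − Σt_B) − (Σ(ρt)_A − Σ(ρt)_B) / ρ_m.
Σt_A = 40.8 km; Σt_B = 13.15 km; Σ(ρt)_A = 118.854; Σ(ρt)_B = 27.3474 (in km·g/cm³).
e = (40.8 − 13.15) − (118.854 − 27.3474) / 3.36 = 0.416 km.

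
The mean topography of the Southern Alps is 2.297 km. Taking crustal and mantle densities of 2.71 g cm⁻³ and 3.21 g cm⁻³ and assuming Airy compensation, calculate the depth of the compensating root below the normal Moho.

12.4 km

In Airy isostatic equilibrium: the weight of the topography is balanced by the buoyancy of the root, ρ_c h = (ρ_m − ρ_c) r.
r = h · ρ_c / (ρ_m − ρ_c) = 2.297 km × 2.71 / (3.21 − 2.71) = 12.4 km.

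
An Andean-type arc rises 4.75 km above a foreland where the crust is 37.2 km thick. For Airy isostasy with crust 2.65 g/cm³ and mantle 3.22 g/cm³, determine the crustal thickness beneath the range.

64 km

Root depth r = h ρ_c / (ρ_m − ρ_c) = 4.75 km × 2.65 / 0.57 = 22.08 km.
Total thickness = T + h + r = 37.2 km + 4.75 km + 22.08 km = 64 km.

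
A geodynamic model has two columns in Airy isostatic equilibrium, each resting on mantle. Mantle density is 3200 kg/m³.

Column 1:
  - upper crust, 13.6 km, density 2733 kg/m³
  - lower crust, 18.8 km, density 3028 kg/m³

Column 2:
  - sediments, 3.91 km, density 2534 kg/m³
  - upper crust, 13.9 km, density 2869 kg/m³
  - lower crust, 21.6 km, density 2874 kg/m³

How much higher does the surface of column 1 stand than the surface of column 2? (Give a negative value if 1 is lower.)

For any compensation level in the mantle, the mantle terms cancel and isostasy reduces to e = (Σt_1 − Σt_2) − (Σ(ρt)_1 − Σ(ρt)_2) / ρ_m.
Σt_1 = 32.4 km; Σt_2 = 39.41 km; Σ(ρt)_1 = 94095.2; Σ(ρt)_2 = 111865.44 (in km·kg/m³).
e = (32.4 − 39.41) − (94095.2 − 111865.44) / 3200 = −1.46 km.

−1.46 km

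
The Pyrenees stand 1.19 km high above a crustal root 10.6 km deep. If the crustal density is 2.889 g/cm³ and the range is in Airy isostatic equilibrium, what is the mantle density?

Airy balance: ρ_c h = (ρ_m − ρ_c) r → ρ_m = ρ_c (1 + h/r).
ρ_m = 2.889 × (1 + 1.19 km/10.6 km) = 3.21 g/cm³.

3.21 g/cm³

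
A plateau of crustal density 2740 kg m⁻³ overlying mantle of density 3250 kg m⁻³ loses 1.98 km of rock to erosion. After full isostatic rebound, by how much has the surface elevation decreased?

Rebound u = e ρ_c/ρ_m = 1.98 km × 2740/3250 = 1.669 km.
Net surface drop = e − u = 1.98 km − 1.669 km = e (ρ_m − ρ_c)/ρ_m = 0.311 km.

0.311 km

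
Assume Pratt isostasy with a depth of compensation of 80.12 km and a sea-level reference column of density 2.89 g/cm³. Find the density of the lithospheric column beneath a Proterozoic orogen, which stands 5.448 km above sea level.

Pratt balance: ρ_ref D = ρ (D + h).
ρ = ρ_ref D/(D + h) = 2.89 × 80.12 km/(80.12 km + 5.448 km) = 2.71 g/cm³.

2.71 g/cm³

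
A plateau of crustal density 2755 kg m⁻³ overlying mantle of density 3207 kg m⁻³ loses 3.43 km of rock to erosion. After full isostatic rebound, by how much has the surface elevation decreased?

Rebound u = e ρ_c/ρ_m = 3.43 km × 2755/3207 = 2.947 km.
Net surface drop = e − u = 3.43 km − 2.947 km = e (ρ_m − ρ_c)/ρ_m = 0.483 km.

0.483 km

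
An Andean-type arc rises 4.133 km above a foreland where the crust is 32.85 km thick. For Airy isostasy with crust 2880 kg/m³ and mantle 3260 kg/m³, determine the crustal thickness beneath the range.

68.3 km

Root depth r = h ρ_c / (ρ_m − ρ_c) = 4.133 km × 2880 / 380 = 31.32 km.
Total thickness = T + h + r = 32.85 km + 4.133 km + 31.32 km = 68.3 km.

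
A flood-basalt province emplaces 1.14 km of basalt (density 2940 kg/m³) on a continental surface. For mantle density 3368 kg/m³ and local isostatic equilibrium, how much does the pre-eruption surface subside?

0.995 km

Subaerial loading: s = t ρ_load / ρ_m.
s = 1.14 km × 2940/3368 = 0.995 km.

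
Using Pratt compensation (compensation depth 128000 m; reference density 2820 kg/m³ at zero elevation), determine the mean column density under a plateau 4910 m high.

2720 kg/m³

Pratt balance: ρ_ref D = ρ (D + h).
ρ = ρ_ref D/(D + h) = 2820 × 128000 m/(128000 m + 4910 m) = 2720 kg/m³.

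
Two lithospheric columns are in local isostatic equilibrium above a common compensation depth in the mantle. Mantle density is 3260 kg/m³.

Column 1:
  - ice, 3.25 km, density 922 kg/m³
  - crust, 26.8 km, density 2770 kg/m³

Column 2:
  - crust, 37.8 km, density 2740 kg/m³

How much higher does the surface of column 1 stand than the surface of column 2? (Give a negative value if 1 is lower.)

For any compensation level in the mantle, the mantle terms cancel and isostasy reduces to e = (Σt_1 − Σt_2) − (Σ(ρt)_1 − Σ(ρt)_2) / ρ_m.
Σt_1 = 30.05 km; Σt_2 = 37.8 km; Σ(ρt)_1 = 77232.5; Σ(ρt)_2 = 103572 (in km·kg/m³).
e = (30.05 − 37.8) − (77232.5 − 103572) / 3260 = 0.33 km.

0.33 km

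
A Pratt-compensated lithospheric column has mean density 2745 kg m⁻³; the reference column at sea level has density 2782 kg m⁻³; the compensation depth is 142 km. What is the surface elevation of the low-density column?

ρ_ref D = ρ (D + h) → h = D (ρ_ref − ρ)/ρ.
h = 142 km × (2782 − 2745)/2745 = 1.91 km.

1.91 km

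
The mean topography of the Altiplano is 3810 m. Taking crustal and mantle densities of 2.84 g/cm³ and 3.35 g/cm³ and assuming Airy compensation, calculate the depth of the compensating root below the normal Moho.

For local isostatic compensation: the weight of the topography is balanced by the buoyancy of the root, ρ_c h = (ρ_m − ρ_c) r.
r = h · ρ_c / (ρ_m − ρ_c) = 3810 m × 2.84 / (3.35 − 2.84) = 21200 m.

21200 m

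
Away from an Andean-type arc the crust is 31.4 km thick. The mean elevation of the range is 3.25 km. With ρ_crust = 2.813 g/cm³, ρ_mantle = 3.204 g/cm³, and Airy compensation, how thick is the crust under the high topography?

Root depth r = h ρ_c / (ρ_m − ρ_c) = 3.25 km × 2.813 / 0.391 = 23.38 km.
Total thickness = T + h + r = 31.4 km + 3.25 km + 23.38 km = 58 km.

58 km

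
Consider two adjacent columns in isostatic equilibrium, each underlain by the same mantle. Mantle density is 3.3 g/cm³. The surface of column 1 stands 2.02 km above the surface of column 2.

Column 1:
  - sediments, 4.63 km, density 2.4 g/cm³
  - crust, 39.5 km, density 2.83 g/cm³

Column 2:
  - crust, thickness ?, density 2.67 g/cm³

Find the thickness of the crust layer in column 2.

25.5 km

Take the compensation level at the base of the deeper column (depth z_c below the surface of column 1) and equate Σ ρ_i t_i down to z_c; mantle fills any gap and the z_c terms cancel.
Column 1: 4.63×2.4 + 39.5×2.83 + (z_c − 44.13)×3.3
Column 2: 2.02×0 + x×2.67 + (z_c − 2.02 − 0 − x)×3.3
The z_c×3.3 term appears on both sides and cancels. Collect the known terms of each column as K = Σ(ρt)_known − 3.3 × (depth of known layers): K_1 = 122.897 − 3.3×44.13 = −22.732; K_2 = 0 − 3.3×(2.02 + 0) = −6.666.
Balance: K_1 = K_2 − x×(3.3 − 2.67), so x = (K_2 − K_1)/(3.3 − 2.67) = 16.066/0.63 = 25.5 km.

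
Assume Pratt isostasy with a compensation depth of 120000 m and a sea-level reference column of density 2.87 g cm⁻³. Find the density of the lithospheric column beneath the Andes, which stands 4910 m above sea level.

Pratt balance: ρ_ref D = ρ (D + h).
ρ = ρ_ref D/(D + h) = 2.87 × 120000 m/(120000 m + 4910 m) = 2.76 g cm⁻³.

2.76 g cm⁻³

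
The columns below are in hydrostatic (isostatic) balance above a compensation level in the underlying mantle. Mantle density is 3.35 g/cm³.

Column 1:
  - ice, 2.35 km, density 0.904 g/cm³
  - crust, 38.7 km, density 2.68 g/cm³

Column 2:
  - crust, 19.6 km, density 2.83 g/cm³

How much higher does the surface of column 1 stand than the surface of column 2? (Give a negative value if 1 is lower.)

For any compensation level in the mantle, the mantle terms cancel and isostasy reduces to e = (Σt_1 − Σt_2) − (Σ(ρt)_1 − Σ(ρt)_2) / ρ_m.
Σt_1 = 41.05 km; Σt_2 = 19.6 km; Σ(ρt)_1 = 105.8404; Σ(ρt)_2 = 55.468 (in km·g/cm³).
e = (41.05 − 19.6) − (105.8404 − 55.468) / 3.35 = 6.41 km.

6.41 km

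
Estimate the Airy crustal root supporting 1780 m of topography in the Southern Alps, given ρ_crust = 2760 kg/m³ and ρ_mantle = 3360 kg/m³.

By Archimedes' principle applied to the lithosphere: the weight of the topography is balanced by the buoyancy of the root, ρ_c h = (ρ_m − ρ_c) r.
r = h · ρ_c / (ρ_m − ρ_c) = 1780 m × 2760 / (3360 − 2760) = 8190 m.

8190 m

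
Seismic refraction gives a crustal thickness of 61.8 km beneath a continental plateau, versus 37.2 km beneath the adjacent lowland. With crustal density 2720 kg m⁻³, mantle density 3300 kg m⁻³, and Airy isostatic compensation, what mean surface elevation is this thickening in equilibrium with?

Excess crust Δ = 61.8 km − 37.2 km = 24.6 km, split between elevation h and root r with h + r = Δ.
Airy balance ρ_c h = (ρ_m − ρ_c) r gives r = h ρ_c/(ρ_m − ρ_c), so h (1 + ρ_c/(ρ_m − ρ_c)) = Δ, i.e. h = Δ (ρ_m − ρ_c)/ρ_m.
h = 24.6 km × 580/3300 = 4.32 km.

4.32 km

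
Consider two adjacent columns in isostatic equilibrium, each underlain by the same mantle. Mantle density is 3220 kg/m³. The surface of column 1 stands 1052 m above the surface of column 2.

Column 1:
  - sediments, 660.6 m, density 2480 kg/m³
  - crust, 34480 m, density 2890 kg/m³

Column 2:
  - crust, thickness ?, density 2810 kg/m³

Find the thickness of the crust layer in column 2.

Take the compensation level at the base of the deeper column (depth z_c below the surface of column 1) and equate Σ ρ_i t_i down to z_c; mantle fills any gap and the z_c terms cancel.
Column 1: 660.6×2480 + 34480×2890 + (z_c − 35140.6)×3220
Column 2: 1052×0 + x×2810 + (z_c − 1052 − 0 − x)×3220
The z_c×3220 term appears on both sides and cancels. Collect the known terms of each column as K = Σ(ρt)_known − 3220 × (depth of known layers): K_1 = 101285488 − 3220×35140.6 = −11867244; K_2 = 0 − 3220×(1052 + 0) = −3387440.
Balance: K_1 = K_2 − x×(3220 − 2810), so x = (K_2 − K_1)/(3220 − 2810) = 8479800/410 = 20700 m.

20700 m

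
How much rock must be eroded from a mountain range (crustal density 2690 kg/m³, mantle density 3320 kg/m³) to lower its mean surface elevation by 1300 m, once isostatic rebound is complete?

Net drop Δ = e − u = e − e ρ_c/ρ_m = e (ρ_m − ρ_c)/ρ_m.
e = Δ ρ_m/(ρ_m − ρ_c) = 1300 m × 3320/630 = 6850 m.

6850 m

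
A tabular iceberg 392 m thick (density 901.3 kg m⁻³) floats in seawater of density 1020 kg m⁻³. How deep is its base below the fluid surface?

346 m

Draft d = t ρ_obj/ρ_fluid = 392 m × 901.3/1020 = 346 m.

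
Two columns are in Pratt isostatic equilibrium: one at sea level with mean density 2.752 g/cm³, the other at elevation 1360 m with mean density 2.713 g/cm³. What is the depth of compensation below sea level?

94600 m

ρ_ref D = ρ (D + h) → D (ρ_ref − ρ) = ρ h.
D = ρ h/(ρ_ref − ρ) = 2.713 × 1360 m/(2.752 − 2.713) = 94600 m.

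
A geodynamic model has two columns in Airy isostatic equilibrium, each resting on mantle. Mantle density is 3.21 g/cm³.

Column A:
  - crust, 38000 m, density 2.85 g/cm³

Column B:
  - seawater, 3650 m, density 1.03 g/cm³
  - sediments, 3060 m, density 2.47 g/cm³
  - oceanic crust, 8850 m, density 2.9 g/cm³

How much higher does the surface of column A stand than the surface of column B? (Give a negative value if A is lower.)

223 m

For any compensation level in the mantle, the mantle terms cancel and isostasy reduces to e = (Σt_A − Σt_B) − (Σ(ρt)_A − Σ(ρt)_B) / ρ_m.
Σt_A = 38000 m; Σt_B = 15560 m; Σ(ρt)_A = 108300; Σ(ρt)_B = 36982.7 (in m·g/cm³).
e = (38000 − 15560) − (108300 − 36982.7) / 3.21 = 223 m.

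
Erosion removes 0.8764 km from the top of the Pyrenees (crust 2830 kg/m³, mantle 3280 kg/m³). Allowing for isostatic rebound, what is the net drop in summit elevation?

0.12 km

Rebound u = e ρ_c/ρ_m = 0.8764 km × 2830/3280 = 0.7562 km.
Net surface drop = e − u = 0.8764 km − 0.7562 km = e (ρ_m − ρ_c)/ρ_m = 0.12 km.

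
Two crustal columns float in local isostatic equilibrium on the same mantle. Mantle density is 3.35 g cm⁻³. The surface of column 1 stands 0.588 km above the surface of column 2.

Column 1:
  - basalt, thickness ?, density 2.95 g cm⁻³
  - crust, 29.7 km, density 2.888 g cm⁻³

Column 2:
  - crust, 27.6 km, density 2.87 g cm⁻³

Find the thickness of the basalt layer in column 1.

3.74 km

Take the compensation level at the base of the deeper column (depth z_c below the surface of column 1) and equate Σ ρ_i t_i down to z_c; mantle fills any gap and the z_c terms cancel.
Column 1: x×2.95 + 29.7×2.888 + (z_c − 29.7 − x)×3.35
Column 2: 0.588×0 + 27.6×2.87 + (z_c − 0.588 − 27.6)×3.35
The z_c×3.35 term appears on both sides and cancels. Collect the known terms of each column as K = Σ(ρt)_known − 3.35 × (depth of known layers): K_1 = 85.7736 − 3.35×29.7 = −13.7214; K_2 = 79.212 − 3.35×(0.588 + 27.6) = −15.2178.
Balance: K_1 − x×(3.35 − 2.95) = K_2, so x = (K_1 − K_2)/(3.35 − 2.95) = 1.4964/0.4 = 3.74 km.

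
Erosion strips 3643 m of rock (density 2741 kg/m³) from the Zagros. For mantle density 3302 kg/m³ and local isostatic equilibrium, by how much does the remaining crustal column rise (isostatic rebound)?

Unloading: uplift u = e ρ_c/ρ_m = 3643 m × 2741/3302 = 3020 m.

3020 m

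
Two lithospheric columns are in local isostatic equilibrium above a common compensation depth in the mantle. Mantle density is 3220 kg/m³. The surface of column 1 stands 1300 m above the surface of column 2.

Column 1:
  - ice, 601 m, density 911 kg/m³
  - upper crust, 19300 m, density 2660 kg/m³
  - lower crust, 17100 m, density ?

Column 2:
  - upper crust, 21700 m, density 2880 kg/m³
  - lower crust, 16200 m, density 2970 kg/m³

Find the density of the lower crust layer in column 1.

3020 kg/m³

Take the compensation level at the base of the deeper column (depth z_c below the surface of column 1) and equate Σ ρ_i t_i down to z_c; mantle fills any gap and the z_c terms cancel.
Column 1: 601×911 + 19300×2660 + 17100×ρ + (z_c − 37001)×3220
Column 2: 1300×0 + 21700×2880 + 16200×2970 + (z_c − 1300 − 37900)×3220
The z_c×3220 term appears on both sides and cancels. Collect the known terms of each column as K = Σ(ρt)_known − 3220 × (depth of known layers): K_1 = 51885511 − 3220×37001 = −67257709; K_2 = 110610000 − 3220×(1300 + 37900) = −15614000.
Balance: K_1 + 17100×ρ = K_2, so ρ = (K_2 − K_1)/17100 = 51643700/17100 = 3020 kg/m³.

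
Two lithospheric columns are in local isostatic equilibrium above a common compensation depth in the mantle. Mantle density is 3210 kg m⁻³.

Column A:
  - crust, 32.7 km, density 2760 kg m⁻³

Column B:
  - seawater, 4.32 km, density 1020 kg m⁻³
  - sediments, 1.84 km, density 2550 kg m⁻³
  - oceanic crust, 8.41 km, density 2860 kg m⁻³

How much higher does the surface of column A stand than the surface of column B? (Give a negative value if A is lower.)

For any compensation level in the mantle, the mantle terms cancel and isostasy reduces to e = (Σt_A − Σt_B) − (Σ(ρt)_A − Σ(ρt)_B) / ρ_m.
Σt_A = 32.7 km; Σt_B = 14.57 km; Σ(ρt)_A = 90252; Σ(ρt)_B = 33151 (in km·kg m⁻³).
e = (32.7 − 14.57) − (90252 − 33151) / 3210 = 0.342 km.

0.342 km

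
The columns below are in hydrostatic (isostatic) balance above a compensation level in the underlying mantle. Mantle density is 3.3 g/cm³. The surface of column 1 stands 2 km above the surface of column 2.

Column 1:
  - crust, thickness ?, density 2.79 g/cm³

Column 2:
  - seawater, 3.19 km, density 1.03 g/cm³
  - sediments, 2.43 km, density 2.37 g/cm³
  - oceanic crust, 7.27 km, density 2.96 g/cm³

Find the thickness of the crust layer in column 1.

36.4 km

Take the compensation level at the base of the deeper column (depth z_c below the surface of column 1) and equate Σ ρ_i t_i down to z_c; mantle fills any gap and the z_c terms cancel.
Column 1: x×2.79 + (z_c − 0 − x)×3.3
Column 2: 2×0 + 3.19×1.03 + 2.43×2.37 + 7.27×2.96 + (z_c − 2 − 12.89)×3.3
The z_c×3.3 term appears on both sides and cancels. Collect the known terms of each column as K = Σ(ρt)_known − 3.3 × (depth of known layers): K_1 = 0 − 3.3×0 = 0; K_2 = 30.564 − 3.3×(2 + 12.89) = −18.573.
Balance: K_1 − x×(3.3 − 2.79) = K_2, so x = (K_1 − K_2)/(3.3 − 2.79) = 18.573/0.51 = 36.4 km.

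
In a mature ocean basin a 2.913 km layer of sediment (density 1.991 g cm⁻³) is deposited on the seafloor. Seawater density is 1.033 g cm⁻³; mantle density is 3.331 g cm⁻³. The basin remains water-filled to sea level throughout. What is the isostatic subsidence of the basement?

Submarine loading: the sediment displaces seawater, and the subsidence is in turn flooded, so s (ρ_m − ρ_w) = t (ρ_sed − ρ_w).
s = 2.913 km × (1.991 − 1.033) / (3.331 − 1.033) = 1.21 km.

1.21 km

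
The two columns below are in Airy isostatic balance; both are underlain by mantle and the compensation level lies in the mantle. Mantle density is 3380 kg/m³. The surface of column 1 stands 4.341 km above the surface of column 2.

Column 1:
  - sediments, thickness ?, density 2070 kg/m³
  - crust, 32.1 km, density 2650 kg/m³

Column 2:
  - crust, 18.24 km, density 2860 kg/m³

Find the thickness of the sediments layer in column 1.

0.553 km

Take the compensation level at the base of the deeper column (depth z_c below the surface of column 1) and equate Σ ρ_i t_i down to z_c; mantle fills any gap and the z_c terms cancel.
Column 1: x×2070 + 32.1×2650 + (z_c − 32.1 − x)×3380
Column 2: 4.341×0 + 18.24×2860 + (z_c − 4.341 − 18.24)×3380
The z_c×3380 term appears on both sides and cancels. Collect the known terms of each column as K = Σ(ρt)_known − 3380 × (depth of known layers): K_1 = 85065 − 3380×32.1 = −23433; K_2 = 52166.4 − 3380×(4.341 + 18.24) = −24157.38.
Balance: K_1 − x×(3380 − 2070) = K_2, so x = (K_1 − K_2)/(3380 − 2070) = 724.38/1310 = 0.553 km.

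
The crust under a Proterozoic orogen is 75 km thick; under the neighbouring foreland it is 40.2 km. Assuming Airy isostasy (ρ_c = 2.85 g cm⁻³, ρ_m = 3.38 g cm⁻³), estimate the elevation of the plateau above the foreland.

Excess crust Δ = 75 km − 40.2 km = 34.8 km, split between elevation h and root r with h + r = Δ.
Airy balance ρ_c h = (ρ_m − ρ_c) r gives r = h ρ_c/(ρ_m − ρ_c), so h (1 + ρ_c/(ρ_m − ρ_c)) = Δ, i.e. h = Δ (ρ_m − ρ_c)/ρ_m.
h = 34.8 km × 0.53/3.38 = 5.46 km.

5.46 km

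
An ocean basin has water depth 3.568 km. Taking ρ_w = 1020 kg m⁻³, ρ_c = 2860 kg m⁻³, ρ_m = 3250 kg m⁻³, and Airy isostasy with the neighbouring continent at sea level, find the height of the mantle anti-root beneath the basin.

16.8 km

By Archimedes' principle applied to the lithosphere: replacing crust with seawater at the top is compensated by replacing crust with mantle at the base: d (ρ_c − ρ_w) = a (ρ_m − ρ_c).
a = d (ρ_c − ρ_w)/(ρ_m − ρ_c) = 3.568 km × 1840/390 = 16.8 km.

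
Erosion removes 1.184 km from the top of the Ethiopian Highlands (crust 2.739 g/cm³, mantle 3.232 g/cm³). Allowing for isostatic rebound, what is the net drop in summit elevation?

Rebound u = e ρ_c/ρ_m = 1.184 km × 2.739/3.232 = 1.003 km.
Net surface drop = e − u = 1.184 km − 1.003 km = e (ρ_m − ρ_c)/ρ_m = 0.181 km.

0.181 km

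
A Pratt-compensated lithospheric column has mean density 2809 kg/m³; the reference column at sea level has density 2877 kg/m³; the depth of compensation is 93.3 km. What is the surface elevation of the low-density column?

2.26 km

ρ_ref D = ρ (D + h) → h = D (ρ_ref − ρ)/ρ.
h = 93.3 km × (2877 − 2809)/2809 = 2.26 km.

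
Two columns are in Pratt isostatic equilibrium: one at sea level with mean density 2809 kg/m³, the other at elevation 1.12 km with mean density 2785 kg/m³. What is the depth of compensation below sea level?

130 km

ρ_ref D = ρ (D + h) → D (ρ_ref − ρ) = ρ h.
D = ρ h/(ρ_ref − ρ) = 2785 × 1.12 km/(2809 − 2785) = 130 km.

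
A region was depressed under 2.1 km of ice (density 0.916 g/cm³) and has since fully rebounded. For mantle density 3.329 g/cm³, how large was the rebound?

Removing the load lets mantle flow back in; uplift u satisfies ρ_ice t = ρ_m u.
u = t ρ_ice/ρ_m = 2.1 km × 0.916/3.329 = 0.578 km.

0.578 km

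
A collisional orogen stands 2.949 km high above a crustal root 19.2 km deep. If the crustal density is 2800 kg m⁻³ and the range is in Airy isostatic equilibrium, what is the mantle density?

3230 kg m⁻³

Airy balance: ρ_c h = (ρ_m − ρ_c) r → ρ_m = ρ_c (1 + h/r).
ρ_m = 2800 × (1 + 2.949 km/19.2 km) = 3230 kg m⁻³.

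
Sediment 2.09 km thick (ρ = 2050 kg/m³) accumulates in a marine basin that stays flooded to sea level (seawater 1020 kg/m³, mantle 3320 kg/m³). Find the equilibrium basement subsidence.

Submarine loading: the sediment displaces seawater, and the subsidence is in turn flooded, so s (ρ_m − ρ_w) = t (ρ_sed − ρ_w).
s = 2.09 km × (2050 − 1020) / (3320 − 1020) = 0.936 km.

0.936 km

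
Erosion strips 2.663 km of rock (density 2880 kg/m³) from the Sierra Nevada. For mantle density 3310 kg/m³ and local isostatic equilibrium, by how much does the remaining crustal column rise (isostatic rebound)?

2.32 km

Unloading: uplift u = e ρ_c/ρ_m = 2.663 km × 2880/3310 = 2.32 km.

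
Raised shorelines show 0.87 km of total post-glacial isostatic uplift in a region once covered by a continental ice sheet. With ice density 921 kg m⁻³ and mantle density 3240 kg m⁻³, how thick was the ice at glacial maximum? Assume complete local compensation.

u = t ρ_ice/ρ_m → t = u ρ_m/ρ_ice = 0.87 km × 3240/921 = 3.06 km.

3.06 km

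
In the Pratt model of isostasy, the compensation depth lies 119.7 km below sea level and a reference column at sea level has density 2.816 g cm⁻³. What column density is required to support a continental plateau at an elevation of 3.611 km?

Pratt balance: ρ_ref D = ρ (D + h).
ρ = ρ_ref D/(D + h) = 2.816 × 119.7 km/(119.7 km + 3.611 km) = 2.73 g cm⁻³.

2.73 g cm⁻³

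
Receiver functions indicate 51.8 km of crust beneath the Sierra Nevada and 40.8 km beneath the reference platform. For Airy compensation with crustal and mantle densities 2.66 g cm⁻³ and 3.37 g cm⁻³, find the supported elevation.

2.32 km

Excess crust Δ = 51.8 km − 40.8 km = 11 km, split between elevation h and root r with h + r = Δ.
Airy balance ρ_c h = (ρ_m − ρ_c) r gives r = h ρ_c/(ρ_m − ρ_c), so h (1 + ρ_c/(ρ_m − ρ_c)) = Δ, i.e. h = Δ (ρ_m − ρ_c)/ρ_m.
h = 11 km × 0.71/3.37 = 2.32 km.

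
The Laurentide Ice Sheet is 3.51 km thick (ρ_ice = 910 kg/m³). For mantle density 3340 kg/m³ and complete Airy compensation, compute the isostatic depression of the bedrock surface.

Balancing pressure at the compensation depth: the ice load ρ_ice t is balanced by mantle displaced below, ρ_m s.
s = t ρ_ice / ρ_m = 3.51 km × 910/3340 = 0.956 km.

0.956 km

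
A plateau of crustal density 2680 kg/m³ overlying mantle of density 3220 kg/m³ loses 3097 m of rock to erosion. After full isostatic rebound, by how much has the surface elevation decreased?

Rebound u = e ρ_c/ρ_m = 3097 m × 2680/3220 = 2578 m.
Net surface drop = e − u = 3097 m − 2578 m = e (ρ_m − ρ_c)/ρ_m = 519 m.

519 m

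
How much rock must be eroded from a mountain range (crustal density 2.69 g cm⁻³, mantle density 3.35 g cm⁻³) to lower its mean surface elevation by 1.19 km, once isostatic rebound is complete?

Net drop Δ = e − u = e − e ρ_c/ρ_m = e (ρ_m − ρ_c)/ρ_m.
e = Δ ρ_m/(ρ_m − ρ_c) = 1.19 km × 3.35/0.66 = 6.04 km.

6.04 km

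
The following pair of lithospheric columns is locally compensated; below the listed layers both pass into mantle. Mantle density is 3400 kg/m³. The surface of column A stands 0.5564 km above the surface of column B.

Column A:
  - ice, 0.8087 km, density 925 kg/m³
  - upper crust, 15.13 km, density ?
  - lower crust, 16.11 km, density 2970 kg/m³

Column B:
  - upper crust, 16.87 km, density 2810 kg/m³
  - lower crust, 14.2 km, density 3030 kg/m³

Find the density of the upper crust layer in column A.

Take the compensation level at the base of the deeper column (depth z_c below the surface of column A) and equate Σ ρ_i t_i down to z_c; mantle fills any gap and the z_c terms cancel.
Column A: 0.8087×925 + 15.13×ρ + 16.11×2970 + (z_c − 32.0487)×3400
Column B: 0.5564×0 + 16.87×2810 + 14.2×3030 + (z_c − 0.5564 − 31.07)×3400
The z_c×3400 term appears on both sides and cancels. Collect the known terms of each column as K = Σ(ρt)_known − 3400 × (depth of known layers): K_A = 48594.7475 − 3400×32.0487 = −60370.8325; K_B = 90430.7 − 3400×(0.5564 + 31.07) = −17099.06.
Balance: K_A + 15.13×ρ = K_B, so ρ = (K_B − K_A)/15.13 = 43271.8/15.13 = 2860 kg/m³.

2860 kg/m³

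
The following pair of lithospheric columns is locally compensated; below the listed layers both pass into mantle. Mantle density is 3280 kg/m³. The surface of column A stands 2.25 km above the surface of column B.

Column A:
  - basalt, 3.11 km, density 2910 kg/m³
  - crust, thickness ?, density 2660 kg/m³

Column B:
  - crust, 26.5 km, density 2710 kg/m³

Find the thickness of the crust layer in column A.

34.4 km

Take the compensation level at the base of the deeper column (depth z_c below the surface of column A) and equate Σ ρ_i t_i down to z_c; mantle fills any gap and the z_c terms cancel.
Column A: 3.11×2910 + x×2660 + (z_c − 3.11 − x)×3280
Column B: 2.25×0 + 26.5×2710 + (z_c − 2.25 − 26.5)×3280
The z_c×3280 term appears on both sides and cancels. Collect the known terms of each column as K = Σ(ρt)_known − 3280 × (depth of known layers): K_A = 9050.1 − 3280×3.11 = −1150.7; K_B = 71815 − 3280×(2.25 + 26.5) = −22485.
Balance: K_A − x×(3280 − 2660) = K_B, so x = (K_A − K_B)/(3280 − 2660) = 21334.3/620 = 34.4 km.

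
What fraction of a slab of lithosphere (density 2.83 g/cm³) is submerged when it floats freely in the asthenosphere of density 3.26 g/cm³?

Submerged fraction = ρ_obj/ρ_fluid = 2.83/3.26 = 86.8%.

86.8%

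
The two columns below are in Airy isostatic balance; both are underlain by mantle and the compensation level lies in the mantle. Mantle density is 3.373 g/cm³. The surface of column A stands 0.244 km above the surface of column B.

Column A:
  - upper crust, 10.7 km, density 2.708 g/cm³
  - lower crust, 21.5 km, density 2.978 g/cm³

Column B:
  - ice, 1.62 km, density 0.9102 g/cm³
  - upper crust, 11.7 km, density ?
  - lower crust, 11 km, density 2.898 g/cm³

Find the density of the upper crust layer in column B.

2.9 g/cm³

Take the compensation level at the base of the deeper column (depth z_c below the surface of column A) and equate Σ ρ_i t_i down to z_c; mantle fills any gap and the z_c terms cancel.
Column A: 10.7×2.708 + 21.5×2.978 + (z_c − 32.2)×3.373
Column B: 0.244×0 + 1.62×0.9102 + 11.7×ρ + 11×2.898 + (z_c − 0.244 − 24.32)×3.373
The z_c×3.373 term appears on both sides and cancels. Collect the known terms of each column as K = Σ(ρt)_known − 3.373 × (depth of known layers): K_A = 93.0026 − 3.373×32.2 = −15.608; K_B = 33.352524 − 3.373×(0.244 + 24.32) = −49.501848.
Balance: K_A = K_B + 11.7×ρ, so ρ = (K_A − K_B)/11.7 = 33.8938/11.7 = 2.9 g/cm³.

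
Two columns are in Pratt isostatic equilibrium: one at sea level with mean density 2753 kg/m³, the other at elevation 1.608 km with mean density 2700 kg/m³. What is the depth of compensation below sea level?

81.9 km

ρ_ref D = ρ (D + h) → D (ρ_ref − ρ) = ρ h.
D = ρ h/(ρ_ref − ρ) = 2700 × 1.608 km/(2753 − 2700) = 81.9 km.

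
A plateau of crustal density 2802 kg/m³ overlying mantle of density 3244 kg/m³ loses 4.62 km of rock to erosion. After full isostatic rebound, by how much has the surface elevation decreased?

0.629 km

Rebound u = e ρ_c/ρ_m = 4.62 km × 2802/3244 = 3.991 km.
Net surface drop = e − u = 4.62 km − 3.991 km = e (ρ_m − ρ_c)/ρ_m = 0.629 km.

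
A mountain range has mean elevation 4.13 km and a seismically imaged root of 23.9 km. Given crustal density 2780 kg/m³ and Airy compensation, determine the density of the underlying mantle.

Airy balance: ρ_c h = (ρ_m − ρ_c) r → ρ_m = ρ_c (1 + h/r).
ρ_m = 2780 × (1 + 4.13 km/23.9 km) = 3260 kg/m³.

3260 kg/m³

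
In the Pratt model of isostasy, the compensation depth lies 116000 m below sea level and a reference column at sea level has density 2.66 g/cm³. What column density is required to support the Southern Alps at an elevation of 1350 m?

2.63 g/cm³

Pratt balance: ρ_ref D = ρ (D + h).
ρ = ρ_ref D/(D + h) = 2.66 × 116000 m/(116000 m + 1350 m) = 2.63 g/cm³.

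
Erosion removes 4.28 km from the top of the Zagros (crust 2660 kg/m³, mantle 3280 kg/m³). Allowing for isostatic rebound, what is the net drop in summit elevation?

0.809 km

Rebound u = e ρ_c/ρ_m = 4.28 km × 2660/3280 = 3.471 km.
Net surface drop = e − u = 4.28 km − 3.471 km = e (ρ_m − ρ_c)/ρ_m = 0.809 km.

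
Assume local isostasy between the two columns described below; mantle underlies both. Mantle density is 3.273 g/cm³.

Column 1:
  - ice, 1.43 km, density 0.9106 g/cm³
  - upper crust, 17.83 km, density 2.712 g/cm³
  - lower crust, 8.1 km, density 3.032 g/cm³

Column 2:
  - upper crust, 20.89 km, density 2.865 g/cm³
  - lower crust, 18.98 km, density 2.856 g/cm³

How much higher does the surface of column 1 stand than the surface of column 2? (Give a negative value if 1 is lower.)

−0.338 km

For any compensation level in the mantle, the mantle terms cancel and isostasy reduces to e = (Σt_1 − Σt_2) − (Σ(ρt)_1 − Σ(ρt)_2) / ρ_m.
Σt_1 = 27.36 km; Σt_2 = 39.87 km; Σ(ρt)_1 = 74.216318; Σ(ρt)_2 = 114.05673 (in km·g/cm³).
e = (27.36 − 39.87) − (74.216318 − 114.05673) / 3.273 = −0.338 km.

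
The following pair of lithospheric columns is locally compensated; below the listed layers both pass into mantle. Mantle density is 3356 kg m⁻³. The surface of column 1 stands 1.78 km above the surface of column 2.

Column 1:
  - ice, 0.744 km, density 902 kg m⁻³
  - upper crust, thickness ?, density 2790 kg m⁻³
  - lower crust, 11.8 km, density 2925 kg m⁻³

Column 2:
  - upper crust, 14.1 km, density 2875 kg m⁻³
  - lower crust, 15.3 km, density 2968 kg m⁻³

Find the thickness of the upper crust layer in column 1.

20.8 km

Take the compensation level at the base of the deeper column (depth z_c below the surface of column 1) and equate Σ ρ_i t_i down to z_c; mantle fills any gap and the z_c terms cancel.
Column 1: 0.744×902 + x×2790 + 11.8×2925 + (z_c − 12.544 − x)×3356
Column 2: 1.78×0 + 14.1×2875 + 15.3×2968 + (z_c − 1.78 − 29.4)×3356
The z_c×3356 term appears on both sides and cancels. Collect the known terms of each column as K = Σ(ρt)_known − 3356 × (depth of known layers): K_1 = 35186.088 − 3356×12.544 = −6911.576; K_2 = 85947.9 − 3356×(1.78 + 29.4) = −18692.18.
Balance: K_1 − x×(3356 − 2790) = K_2, so x = (K_1 − K_2)/(3356 − 2790) = 11780.6/566 = 20.8 km.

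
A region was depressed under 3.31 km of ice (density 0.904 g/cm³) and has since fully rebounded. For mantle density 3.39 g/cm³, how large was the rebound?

Removing the load lets mantle flow back in; uplift u satisfies ρ_ice t = ρ_m u.
u = t ρ_ice/ρ_m = 3.31 km × 0.904/3.39 = 0.883 km.

0.883 km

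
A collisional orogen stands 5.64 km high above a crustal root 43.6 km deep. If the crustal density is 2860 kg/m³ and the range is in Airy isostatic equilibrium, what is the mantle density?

3230 kg/m³

Airy balance: ρ_c h = (ρ_m − ρ_c) r → ρ_m = ρ_c (1 + h/r).
ρ_m = 2860 × (1 + 5.64 km/43.6 km) = 3230 kg/m³.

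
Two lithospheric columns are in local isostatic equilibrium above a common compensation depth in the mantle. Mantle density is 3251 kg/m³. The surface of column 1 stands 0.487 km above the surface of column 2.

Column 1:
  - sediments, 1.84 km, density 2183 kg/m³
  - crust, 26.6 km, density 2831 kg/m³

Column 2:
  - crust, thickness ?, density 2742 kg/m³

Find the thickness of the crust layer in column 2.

22.7 km

Take the compensation level at the base of the deeper column (depth z_c below the surface of column 1) and equate Σ ρ_i t_i down to z_c; mantle fills any gap and the z_c terms cancel.
Column 1: 1.84×2183 + 26.6×2831 + (z_c − 28.44)×3251
Column 2: 0.487×0 + x×2742 + (z_c − 0.487 − 0 − x)×3251
The z_c×3251 term appears on both sides and cancels. Collect the known terms of each column as K = Σ(ρt)_known − 3251 × (depth of known layers): K_1 = 79321.32 − 3251×28.44 = −13137.12; K_2 = 0 − 3251×(0.487 + 0) = −1583.237.
Balance: K_1 = K_2 − x×(3251 − 2742), so x = (K_2 − K_1)/(3251 − 2742) = 11553.9/509 = 22.7 km.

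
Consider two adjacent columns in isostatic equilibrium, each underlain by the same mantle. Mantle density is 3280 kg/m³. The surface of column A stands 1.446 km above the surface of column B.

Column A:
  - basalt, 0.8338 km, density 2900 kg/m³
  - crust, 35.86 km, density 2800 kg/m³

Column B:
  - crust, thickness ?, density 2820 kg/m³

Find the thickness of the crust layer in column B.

27.8 km

Take the compensation level at the base of the deeper column (depth z_c below the surface of column A) and equate Σ ρ_i t_i down to z_c; mantle fills any gap and the z_c terms cancel.
Column A: 0.8338×2900 + 35.86×2800 + (z_c − 36.6938)×3280
Column B: 1.446×0 + x×2820 + (z_c − 1.446 − 0 − x)×3280
The z_c×3280 term appears on both sides and cancels. Collect the known terms of each column as K = Σ(ρt)_known − 3280 × (depth of known layers): K_A = 102826.02 − 3280×36.6938 = −17529.644; K_B = 0 − 3280×(1.446 + 0) = −4742.88.
Balance: K_A = K_B − x×(3280 − 2820), so x = (K_B − K_A)/(3280 − 2820) = 12786.8/460 = 27.8 km.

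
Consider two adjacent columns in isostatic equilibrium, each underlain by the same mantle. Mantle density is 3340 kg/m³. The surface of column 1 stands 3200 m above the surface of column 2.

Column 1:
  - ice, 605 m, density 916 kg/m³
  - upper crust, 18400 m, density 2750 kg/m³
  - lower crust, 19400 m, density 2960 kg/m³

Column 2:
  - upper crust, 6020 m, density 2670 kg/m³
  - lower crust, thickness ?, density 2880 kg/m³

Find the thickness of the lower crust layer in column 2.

Take the compensation level at the base of the deeper column (depth z_c below the surface of column 1) and equate Σ ρ_i t_i down to z_c; mantle fills any gap and the z_c terms cancel.
Column 1: 605×916 + 18400×2750 + 19400×2960 + (z_c − 38405)×3340
Column 2: 3200×0 + 6020×2670 + x×2880 + (z_c − 3200 − 6020 − x)×3340
The z_c×3340 term appears on both sides and cancels. Collect the known terms of each column as K = Σ(ρt)_known − 3340 × (depth of known layers): K_1 = 108578180 − 3340×38405 = −19694520; K_2 = 16073400 − 3340×(3200 + 6020) = −14721400.
Balance: K_1 = K_2 − x×(3340 − 2880), so x = (K_2 − K_1)/(3340 − 2880) = 4973120/460 = 10800 m.

10800 m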